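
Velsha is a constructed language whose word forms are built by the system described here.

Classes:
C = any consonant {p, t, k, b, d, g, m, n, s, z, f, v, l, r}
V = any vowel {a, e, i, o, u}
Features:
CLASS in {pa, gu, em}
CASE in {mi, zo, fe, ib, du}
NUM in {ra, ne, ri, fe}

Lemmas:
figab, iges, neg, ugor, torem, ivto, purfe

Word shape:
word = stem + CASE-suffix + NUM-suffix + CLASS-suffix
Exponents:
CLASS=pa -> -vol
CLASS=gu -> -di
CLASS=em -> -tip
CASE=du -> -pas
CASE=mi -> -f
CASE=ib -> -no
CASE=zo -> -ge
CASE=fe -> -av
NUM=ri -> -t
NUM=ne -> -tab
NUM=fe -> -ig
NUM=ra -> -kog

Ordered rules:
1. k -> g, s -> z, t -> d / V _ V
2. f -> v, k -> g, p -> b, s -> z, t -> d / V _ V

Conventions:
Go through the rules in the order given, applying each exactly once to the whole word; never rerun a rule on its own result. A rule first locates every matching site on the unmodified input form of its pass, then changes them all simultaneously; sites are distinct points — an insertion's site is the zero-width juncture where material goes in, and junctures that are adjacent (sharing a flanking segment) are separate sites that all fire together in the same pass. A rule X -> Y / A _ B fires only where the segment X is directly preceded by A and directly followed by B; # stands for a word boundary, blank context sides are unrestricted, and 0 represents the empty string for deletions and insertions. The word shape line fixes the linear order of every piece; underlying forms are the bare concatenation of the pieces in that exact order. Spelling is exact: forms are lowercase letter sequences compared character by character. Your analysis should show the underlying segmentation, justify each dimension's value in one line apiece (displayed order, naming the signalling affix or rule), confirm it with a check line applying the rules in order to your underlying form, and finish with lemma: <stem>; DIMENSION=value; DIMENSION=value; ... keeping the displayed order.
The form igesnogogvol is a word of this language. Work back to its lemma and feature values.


underlying: iges-no-kog-vol
CLASS=pa - signalled by the affix -vol
CASE=ib - signalled by the affix -no
NUM=ra - signalled by the affix -kog
check: igesnokogvol -> igesnogogvol -> igesnogogvol
lemma: iges; CLASS=pa; CASE=ib; NUM=ra


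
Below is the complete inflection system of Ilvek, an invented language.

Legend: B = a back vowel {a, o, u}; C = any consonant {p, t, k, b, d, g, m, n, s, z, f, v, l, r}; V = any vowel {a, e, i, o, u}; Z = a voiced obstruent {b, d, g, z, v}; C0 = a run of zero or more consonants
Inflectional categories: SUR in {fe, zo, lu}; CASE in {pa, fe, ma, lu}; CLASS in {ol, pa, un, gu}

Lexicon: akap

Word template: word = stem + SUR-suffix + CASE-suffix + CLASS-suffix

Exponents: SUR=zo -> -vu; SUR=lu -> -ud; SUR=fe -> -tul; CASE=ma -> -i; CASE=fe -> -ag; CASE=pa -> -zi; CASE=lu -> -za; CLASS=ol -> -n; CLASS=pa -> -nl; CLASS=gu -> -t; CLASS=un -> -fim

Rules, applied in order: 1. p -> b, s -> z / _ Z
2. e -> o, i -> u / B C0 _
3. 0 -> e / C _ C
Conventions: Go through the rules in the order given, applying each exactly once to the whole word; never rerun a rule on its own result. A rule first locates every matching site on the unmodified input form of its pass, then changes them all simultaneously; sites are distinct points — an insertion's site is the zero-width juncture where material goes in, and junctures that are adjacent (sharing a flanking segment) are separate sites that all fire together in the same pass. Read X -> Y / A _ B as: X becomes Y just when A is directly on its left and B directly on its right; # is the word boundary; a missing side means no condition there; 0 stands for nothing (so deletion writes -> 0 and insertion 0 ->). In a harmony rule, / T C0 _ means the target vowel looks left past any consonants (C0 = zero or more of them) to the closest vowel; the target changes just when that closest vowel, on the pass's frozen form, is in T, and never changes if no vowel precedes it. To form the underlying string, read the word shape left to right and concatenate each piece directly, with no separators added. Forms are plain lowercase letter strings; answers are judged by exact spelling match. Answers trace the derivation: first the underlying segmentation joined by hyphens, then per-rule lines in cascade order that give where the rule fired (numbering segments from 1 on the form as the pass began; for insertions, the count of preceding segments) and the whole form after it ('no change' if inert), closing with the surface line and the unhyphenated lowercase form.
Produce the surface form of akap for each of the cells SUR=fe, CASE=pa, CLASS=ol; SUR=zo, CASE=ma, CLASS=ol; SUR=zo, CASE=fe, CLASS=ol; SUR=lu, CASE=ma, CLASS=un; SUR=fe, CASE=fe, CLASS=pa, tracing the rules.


cell SUR=fe, CASE=pa, CLASS=ol:
underlying: akap-tul-zi-n
1. p -> b, s -> z / _ Z: no change
2. e -> o, i -> u / B C0 _: fires at position(s) 9: akaptulzun
3. 0 -> e / C _ C: inserts after position(s) 4, 7: akapetulezun
surface: akapetulezun

cell SUR=zo, CASE=ma, CLASS=ol:
underlying: akap-vu-i-n
1. p -> b, s -> z / _ Z: fires at position(s) 4: akabvuin
2. e -> o, i -> u / B C0 _: fires at position(s) 7: akabvuun
3. 0 -> e / C _ C: inserts after position(s) 4: akabevuun
surface: akabevuun

cell SUR=zo, CASE=fe, CLASS=ol:
underlying: akap-vu-ag-n
1. p -> b, s -> z / _ Z: fires at position(s) 4: akabvuagn
2. e -> o, i -> u / B C0 _: no change
3. 0 -> e / C _ C: inserts after position(s) 4, 8: akabevuagen
surface: akabevuagen

cell SUR=lu, CASE=ma, CLASS=un:
underlying: akap-ud-i-fim
1. p -> b, s -> z / _ Z: no change
2. e -> o, i -> u / B C0 _: fires at position(s) 7: akapudufim
3. 0 -> e / C _ C: no change
surface: akapudufim

cell SUR=fe, CASE=fe, CLASS=pa:
underlying: akap-tul-ag-nl
1. p -> b, s -> z / _ Z: no change
2. e -> o, i -> u / B C0 _: no change
3. 0 -> e / C _ C: inserts after position(s) 4, 9, 10: akapetulagenel
surface: akapetulagenel


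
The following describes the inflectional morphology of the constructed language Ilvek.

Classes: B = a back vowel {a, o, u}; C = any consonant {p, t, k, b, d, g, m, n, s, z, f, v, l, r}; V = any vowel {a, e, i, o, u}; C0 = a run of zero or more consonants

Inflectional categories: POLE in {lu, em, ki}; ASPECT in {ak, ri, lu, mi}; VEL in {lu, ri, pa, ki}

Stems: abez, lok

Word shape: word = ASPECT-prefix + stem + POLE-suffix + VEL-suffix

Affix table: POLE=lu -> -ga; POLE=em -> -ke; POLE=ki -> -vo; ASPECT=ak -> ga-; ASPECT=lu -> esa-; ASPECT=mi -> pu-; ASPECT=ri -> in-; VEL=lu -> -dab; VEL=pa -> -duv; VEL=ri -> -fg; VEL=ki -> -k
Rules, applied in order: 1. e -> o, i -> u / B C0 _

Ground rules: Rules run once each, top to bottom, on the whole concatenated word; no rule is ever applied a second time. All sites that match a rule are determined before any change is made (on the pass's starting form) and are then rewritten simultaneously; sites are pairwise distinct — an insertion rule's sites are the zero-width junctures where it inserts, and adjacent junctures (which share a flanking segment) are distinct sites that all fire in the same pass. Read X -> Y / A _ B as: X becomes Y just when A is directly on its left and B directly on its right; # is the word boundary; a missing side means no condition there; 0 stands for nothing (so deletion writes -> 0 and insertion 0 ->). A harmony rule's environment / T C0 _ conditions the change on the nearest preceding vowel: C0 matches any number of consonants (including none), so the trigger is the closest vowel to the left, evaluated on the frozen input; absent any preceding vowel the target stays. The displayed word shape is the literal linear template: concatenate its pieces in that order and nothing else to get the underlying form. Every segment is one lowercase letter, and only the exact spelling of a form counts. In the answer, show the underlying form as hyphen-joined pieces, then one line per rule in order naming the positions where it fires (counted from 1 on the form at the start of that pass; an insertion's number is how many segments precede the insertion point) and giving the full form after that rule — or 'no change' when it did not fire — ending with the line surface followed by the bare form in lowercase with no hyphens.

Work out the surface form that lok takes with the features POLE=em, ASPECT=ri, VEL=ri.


underlying: in-lok-ke-fg
1. e -> o, i -> u / B C0 _: fires at position(s) 7: inlokkofg
surface: inlokkofg


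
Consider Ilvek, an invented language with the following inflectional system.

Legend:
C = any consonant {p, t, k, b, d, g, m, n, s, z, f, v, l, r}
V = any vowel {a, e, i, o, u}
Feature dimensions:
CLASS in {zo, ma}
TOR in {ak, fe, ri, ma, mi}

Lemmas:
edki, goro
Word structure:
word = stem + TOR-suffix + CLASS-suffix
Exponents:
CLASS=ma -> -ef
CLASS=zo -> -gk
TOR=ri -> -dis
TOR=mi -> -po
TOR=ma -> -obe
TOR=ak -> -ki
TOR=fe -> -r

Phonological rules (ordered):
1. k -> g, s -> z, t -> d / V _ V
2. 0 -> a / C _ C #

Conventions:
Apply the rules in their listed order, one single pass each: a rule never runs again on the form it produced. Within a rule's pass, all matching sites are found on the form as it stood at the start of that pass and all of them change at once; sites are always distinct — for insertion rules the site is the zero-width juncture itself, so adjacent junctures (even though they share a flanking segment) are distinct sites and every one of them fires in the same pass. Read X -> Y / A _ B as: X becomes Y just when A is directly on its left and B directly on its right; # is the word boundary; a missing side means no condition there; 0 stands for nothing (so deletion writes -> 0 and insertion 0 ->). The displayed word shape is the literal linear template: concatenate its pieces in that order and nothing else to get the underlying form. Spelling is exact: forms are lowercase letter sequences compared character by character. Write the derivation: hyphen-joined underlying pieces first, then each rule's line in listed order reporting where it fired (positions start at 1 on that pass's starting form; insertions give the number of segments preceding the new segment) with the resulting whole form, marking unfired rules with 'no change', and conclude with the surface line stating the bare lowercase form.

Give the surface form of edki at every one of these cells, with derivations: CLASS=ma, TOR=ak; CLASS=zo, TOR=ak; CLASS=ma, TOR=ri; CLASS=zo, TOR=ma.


cell CLASS=ma, TOR=ak:
underlying: edki-ki-ef
1. k -> g, s -> z, t -> d / V _ V: fires at position(s) 5: edkigief
2. 0 -> a / C _ C #: no change
surface: edkigief

cell CLASS=zo, TOR=ak:
underlying: edki-ki-gk
1. k -> g, s -> z, t -> d / V _ V: fires at position(s) 5: edkigigk
2. 0 -> a / C _ C #: inserts after position(s) 7: edkigigak
surface: edkigigak

cell CLASS=ma, TOR=ri:
underlying: edki-dis-ef
1. k -> g, s -> z, t -> d / V _ V: fires at position(s) 7: edkidizef
2. 0 -> a / C _ C #: no change
surface: edkidizef

cell CLASS=zo, TOR=ma:
underlying: edki-obe-gk
1. k -> g, s -> z, t -> d / V _ V: no change
2. 0 -> a / C _ C #: inserts after position(s) 8: edkiobegak
surface: edkiobegak


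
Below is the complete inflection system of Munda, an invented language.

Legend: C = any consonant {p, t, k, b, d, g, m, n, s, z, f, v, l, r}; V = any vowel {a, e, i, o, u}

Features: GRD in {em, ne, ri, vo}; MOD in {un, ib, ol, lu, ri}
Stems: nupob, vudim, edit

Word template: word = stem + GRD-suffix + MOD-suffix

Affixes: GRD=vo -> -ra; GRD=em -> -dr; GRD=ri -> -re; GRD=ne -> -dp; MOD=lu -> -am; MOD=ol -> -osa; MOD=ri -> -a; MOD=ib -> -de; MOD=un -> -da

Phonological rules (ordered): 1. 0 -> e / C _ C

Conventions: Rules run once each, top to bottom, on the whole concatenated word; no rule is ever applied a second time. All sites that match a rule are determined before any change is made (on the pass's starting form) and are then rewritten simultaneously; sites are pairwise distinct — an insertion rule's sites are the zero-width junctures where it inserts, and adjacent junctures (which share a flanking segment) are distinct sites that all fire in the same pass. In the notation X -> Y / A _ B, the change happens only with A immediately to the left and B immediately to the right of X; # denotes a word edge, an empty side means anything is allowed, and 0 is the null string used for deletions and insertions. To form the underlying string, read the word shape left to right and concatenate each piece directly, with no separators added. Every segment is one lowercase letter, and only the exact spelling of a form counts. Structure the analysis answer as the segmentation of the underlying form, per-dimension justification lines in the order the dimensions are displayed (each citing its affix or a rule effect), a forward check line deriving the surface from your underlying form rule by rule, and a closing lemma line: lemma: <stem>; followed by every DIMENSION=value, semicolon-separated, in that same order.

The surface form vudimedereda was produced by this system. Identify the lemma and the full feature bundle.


underlying: vudim-dr-da
GRD=em - signalled by the affix -dr
MOD=un - signalled by the affix -da
check: vudimdrda -> vudimedereda
lemma: vudim; GRD=em; MOD=un


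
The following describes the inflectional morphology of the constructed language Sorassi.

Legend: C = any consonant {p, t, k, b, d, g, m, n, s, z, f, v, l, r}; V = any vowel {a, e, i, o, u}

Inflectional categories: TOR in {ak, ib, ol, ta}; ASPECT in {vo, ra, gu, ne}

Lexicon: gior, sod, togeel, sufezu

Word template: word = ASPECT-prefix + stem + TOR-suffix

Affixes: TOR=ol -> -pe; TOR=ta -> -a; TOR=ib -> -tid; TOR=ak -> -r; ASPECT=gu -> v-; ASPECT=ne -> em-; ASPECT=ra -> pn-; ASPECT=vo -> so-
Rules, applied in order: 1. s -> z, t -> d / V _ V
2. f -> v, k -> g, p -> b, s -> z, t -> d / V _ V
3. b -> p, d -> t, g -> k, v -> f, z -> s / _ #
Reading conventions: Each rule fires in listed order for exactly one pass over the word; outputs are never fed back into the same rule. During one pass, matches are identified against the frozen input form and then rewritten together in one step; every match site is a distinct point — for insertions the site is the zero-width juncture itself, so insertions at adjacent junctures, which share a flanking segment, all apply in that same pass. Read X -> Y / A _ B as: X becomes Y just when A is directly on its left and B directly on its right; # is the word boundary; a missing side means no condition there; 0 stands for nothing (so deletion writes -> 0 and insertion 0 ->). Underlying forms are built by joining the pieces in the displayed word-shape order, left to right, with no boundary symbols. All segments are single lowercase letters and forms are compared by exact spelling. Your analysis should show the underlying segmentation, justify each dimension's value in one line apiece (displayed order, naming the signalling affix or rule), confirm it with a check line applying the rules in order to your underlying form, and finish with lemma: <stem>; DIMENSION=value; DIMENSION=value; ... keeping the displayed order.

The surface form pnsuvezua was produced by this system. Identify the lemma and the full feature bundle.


underlying: pn-sufezu-a
TOR=ta - signalled by the affix -a
ASPECT=ra - signalled by the affix pn-
check: pnsufezua -> pnsufezua -> pnsuvezua -> pnsuvezua
lemma: sufezu; TOR=ta; ASPECT=ra


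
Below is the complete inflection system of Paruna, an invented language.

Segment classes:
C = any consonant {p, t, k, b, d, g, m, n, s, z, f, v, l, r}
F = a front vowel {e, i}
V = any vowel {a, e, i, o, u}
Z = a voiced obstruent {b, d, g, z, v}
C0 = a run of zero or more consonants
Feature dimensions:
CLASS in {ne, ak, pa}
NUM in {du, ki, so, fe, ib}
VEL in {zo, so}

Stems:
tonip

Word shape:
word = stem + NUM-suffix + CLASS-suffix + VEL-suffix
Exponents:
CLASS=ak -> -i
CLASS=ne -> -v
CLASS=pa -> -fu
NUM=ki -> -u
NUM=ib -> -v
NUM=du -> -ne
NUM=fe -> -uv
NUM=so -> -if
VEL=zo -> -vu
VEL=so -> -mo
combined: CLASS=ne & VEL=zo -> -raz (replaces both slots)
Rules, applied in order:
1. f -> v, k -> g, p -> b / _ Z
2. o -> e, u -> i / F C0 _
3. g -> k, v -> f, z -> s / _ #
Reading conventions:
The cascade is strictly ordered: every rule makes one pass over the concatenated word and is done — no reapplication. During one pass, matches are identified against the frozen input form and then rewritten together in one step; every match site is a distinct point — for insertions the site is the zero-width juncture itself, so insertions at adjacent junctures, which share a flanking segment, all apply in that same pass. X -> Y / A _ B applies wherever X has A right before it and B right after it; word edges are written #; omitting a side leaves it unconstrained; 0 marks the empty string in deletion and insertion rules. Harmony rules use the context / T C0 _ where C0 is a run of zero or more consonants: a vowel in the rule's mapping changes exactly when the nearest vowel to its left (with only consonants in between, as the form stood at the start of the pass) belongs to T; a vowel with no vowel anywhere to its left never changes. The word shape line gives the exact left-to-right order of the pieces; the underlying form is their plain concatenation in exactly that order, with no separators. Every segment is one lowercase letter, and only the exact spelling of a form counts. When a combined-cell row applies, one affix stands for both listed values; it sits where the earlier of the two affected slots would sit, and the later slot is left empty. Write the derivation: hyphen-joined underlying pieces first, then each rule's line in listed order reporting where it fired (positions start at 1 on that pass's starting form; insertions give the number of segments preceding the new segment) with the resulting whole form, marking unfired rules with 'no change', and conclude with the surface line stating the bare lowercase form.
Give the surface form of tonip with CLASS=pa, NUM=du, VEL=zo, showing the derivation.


underlying: tonip-ne-fu-vu
1. f -> v, k -> g, p -> b / _ Z: no change
2. o -> e, u -> i / F C0 _: fires at position(s) 9: tonipnefivu
3. g -> k, v -> f, z -> s / _ #: no change
surface: tonipnefivu


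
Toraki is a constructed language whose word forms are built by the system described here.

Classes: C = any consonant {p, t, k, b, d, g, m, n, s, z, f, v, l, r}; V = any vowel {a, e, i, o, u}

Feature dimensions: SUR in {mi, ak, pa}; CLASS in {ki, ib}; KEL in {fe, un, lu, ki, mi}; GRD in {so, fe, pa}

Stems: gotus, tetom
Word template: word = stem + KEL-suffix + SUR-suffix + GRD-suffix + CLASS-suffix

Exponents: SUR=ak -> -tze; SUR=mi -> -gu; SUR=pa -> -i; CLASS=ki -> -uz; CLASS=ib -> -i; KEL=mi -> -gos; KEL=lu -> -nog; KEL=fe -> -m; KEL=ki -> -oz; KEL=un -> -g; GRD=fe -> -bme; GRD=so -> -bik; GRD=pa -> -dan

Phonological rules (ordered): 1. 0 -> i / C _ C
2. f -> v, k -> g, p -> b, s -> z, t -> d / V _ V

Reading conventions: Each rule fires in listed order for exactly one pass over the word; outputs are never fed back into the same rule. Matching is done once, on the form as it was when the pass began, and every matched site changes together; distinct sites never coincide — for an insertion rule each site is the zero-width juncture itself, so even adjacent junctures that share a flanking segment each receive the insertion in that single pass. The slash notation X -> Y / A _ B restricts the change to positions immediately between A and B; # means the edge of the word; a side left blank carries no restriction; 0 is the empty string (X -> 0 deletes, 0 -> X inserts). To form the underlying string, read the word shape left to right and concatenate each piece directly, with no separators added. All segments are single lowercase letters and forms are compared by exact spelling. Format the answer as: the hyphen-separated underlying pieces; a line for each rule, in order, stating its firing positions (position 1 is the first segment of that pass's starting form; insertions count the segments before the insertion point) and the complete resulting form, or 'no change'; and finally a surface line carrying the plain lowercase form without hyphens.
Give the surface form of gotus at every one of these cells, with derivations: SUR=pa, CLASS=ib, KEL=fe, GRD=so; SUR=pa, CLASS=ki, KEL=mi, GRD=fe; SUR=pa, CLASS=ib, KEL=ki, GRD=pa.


cell SUR=pa, CLASS=ib, KEL=fe, GRD=so:
underlying: gotus-m-i-bik-i
1. 0 -> i / C _ C: inserts after position(s) 5: gotusimibiki
2. f -> v, k -> g, p -> b, s -> z, t -> d / V _ V: fires at position(s) 3, 5, 11: goduzimibigi
surface: goduzimibigi

cell SUR=pa, CLASS=ki, KEL=mi, GRD=fe:
underlying: gotus-gos-i-bme-uz
1. 0 -> i / C _ C: inserts after position(s) 5, 10: gotusigosibimeuz
2. f -> v, k -> g, p -> b, s -> z, t -> d / V _ V: fires at position(s) 3, 5, 9: goduzigozibimeuz
surface: goduzigozibimeuz

cell SUR=pa, CLASS=ib, KEL=ki, GRD=pa:
underlying: gotus-oz-i-dan-i
1. 0 -> i / C _ C: no change
2. f -> v, k -> g, p -> b, s -> z, t -> d / V _ V: fires at position(s) 3, 5: goduzozidani
surface: goduzozidani


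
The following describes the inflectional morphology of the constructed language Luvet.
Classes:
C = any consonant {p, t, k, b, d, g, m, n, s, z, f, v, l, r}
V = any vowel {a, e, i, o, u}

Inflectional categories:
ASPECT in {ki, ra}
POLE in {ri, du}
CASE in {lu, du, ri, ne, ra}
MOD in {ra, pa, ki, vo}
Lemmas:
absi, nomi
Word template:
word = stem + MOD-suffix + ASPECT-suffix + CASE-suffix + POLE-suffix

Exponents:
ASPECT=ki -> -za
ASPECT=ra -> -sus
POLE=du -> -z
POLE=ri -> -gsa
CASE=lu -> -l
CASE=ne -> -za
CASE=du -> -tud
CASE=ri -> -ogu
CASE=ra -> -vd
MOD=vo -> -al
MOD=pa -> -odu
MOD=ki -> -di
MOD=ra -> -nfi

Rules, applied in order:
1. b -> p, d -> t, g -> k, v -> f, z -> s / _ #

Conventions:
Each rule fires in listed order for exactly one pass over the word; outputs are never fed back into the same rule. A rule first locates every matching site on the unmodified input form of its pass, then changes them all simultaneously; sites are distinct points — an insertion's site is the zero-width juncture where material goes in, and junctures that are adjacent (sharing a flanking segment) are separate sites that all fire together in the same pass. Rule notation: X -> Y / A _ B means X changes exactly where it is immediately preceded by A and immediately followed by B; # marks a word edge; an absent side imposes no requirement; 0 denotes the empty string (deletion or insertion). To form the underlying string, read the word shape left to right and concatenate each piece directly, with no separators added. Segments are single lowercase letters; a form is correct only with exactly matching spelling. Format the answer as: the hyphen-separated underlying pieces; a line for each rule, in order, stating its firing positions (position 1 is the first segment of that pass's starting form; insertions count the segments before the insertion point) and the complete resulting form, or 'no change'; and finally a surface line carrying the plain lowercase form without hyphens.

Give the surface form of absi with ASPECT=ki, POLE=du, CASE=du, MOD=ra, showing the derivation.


underlying: absi-nfi-za-tud-z
1. b -> p, d -> t, g -> k, v -> f, z -> s / _ #: fires at position(s) 13: absinfizatuds
surface: absinfizatuds


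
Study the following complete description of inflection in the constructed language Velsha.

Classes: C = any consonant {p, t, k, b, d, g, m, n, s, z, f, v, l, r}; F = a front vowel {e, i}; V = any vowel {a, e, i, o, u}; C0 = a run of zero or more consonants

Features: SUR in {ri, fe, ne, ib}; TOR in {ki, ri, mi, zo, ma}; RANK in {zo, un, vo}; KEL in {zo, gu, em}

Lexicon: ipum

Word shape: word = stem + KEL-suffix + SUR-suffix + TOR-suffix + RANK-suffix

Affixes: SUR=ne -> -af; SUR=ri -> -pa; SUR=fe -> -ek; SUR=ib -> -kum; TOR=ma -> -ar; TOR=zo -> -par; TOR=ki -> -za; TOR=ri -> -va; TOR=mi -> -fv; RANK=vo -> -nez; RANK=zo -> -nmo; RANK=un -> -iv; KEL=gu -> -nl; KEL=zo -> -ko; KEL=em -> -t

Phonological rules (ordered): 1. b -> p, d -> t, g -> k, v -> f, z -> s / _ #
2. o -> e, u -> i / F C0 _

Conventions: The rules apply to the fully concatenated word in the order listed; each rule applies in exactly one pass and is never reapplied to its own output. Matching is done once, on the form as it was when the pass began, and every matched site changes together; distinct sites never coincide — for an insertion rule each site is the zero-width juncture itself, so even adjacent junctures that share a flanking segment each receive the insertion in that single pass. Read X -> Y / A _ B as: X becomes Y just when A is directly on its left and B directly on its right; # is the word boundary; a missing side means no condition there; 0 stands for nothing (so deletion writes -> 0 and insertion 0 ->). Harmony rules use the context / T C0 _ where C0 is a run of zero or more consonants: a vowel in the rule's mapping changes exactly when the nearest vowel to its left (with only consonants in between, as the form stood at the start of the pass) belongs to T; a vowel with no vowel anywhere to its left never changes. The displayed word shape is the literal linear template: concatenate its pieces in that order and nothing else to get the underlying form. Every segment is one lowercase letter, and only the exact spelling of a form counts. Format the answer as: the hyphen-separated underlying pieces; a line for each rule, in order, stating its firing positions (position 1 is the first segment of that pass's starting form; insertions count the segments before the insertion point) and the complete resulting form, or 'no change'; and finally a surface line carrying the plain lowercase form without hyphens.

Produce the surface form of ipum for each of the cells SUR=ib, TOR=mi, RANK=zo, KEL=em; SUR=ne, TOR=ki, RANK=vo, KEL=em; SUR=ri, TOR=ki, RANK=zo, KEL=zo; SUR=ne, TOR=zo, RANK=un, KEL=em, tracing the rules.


cell SUR=ib, TOR=mi, RANK=zo, KEL=em:
underlying: ipum-t-kum-fv-nmo
1. b -> p, d -> t, g -> k, v -> f, z -> s / _ #: no change
2. o -> e, u -> i / F C0 _: fires at position(s) 3: ipimtkumfvnmo
surface: ipimtkumfvnmo

cell SUR=ne, TOR=ki, RANK=vo, KEL=em:
underlying: ipum-t-af-za-nez
1. b -> p, d -> t, g -> k, v -> f, z -> s / _ #: fires at position(s) 12: ipumtafzanes
2. o -> e, u -> i / F C0 _: fires at position(s) 3: ipimtafzanes
surface: ipimtafzanes

cell SUR=ri, TOR=ki, RANK=zo, KEL=zo:
underlying: ipum-ko-pa-za-nmo
1. b -> p, d -> t, g -> k, v -> f, z -> s / _ #: no change
2. o -> e, u -> i / F C0 _: fires at position(s) 3: ipimkopazanmo
surface: ipimkopazanmo

cell SUR=ne, TOR=zo, RANK=un, KEL=em:
underlying: ipum-t-af-par-iv
1. b -> p, d -> t, g -> k, v -> f, z -> s / _ #: fires at position(s) 12: ipumtafparif
2. o -> e, u -> i / F C0 _: fires at position(s) 3: ipimtafparif
surface: ipimtafparif


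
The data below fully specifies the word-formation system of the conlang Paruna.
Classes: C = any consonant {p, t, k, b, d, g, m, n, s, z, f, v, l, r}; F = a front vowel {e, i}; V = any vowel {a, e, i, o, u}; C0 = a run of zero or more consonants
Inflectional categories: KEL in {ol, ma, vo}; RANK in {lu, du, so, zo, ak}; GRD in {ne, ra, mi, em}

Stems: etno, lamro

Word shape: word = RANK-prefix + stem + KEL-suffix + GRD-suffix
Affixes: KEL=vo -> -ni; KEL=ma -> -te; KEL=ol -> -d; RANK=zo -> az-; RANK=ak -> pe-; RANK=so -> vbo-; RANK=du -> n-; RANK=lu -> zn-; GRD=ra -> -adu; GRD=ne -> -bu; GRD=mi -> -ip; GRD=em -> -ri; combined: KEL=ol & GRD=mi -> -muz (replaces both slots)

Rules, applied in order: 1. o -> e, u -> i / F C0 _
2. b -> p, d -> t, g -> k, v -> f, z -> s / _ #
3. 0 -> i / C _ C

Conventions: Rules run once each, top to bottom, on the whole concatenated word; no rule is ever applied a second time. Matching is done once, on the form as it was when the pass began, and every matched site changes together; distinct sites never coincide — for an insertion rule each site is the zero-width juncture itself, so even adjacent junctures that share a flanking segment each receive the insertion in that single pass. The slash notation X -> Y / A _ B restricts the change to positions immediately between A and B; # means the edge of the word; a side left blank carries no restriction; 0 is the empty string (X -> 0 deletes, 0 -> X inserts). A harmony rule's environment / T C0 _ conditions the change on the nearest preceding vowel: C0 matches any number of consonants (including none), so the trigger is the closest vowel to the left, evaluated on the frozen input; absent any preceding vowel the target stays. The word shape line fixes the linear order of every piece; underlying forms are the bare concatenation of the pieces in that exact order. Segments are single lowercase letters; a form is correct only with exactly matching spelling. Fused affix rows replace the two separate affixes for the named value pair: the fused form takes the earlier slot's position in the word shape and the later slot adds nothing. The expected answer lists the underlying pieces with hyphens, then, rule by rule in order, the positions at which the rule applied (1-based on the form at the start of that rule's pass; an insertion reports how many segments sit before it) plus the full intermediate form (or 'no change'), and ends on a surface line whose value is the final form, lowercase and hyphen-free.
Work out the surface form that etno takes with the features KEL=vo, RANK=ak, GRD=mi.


underlying: pe-etno-ni-ip
1. o -> e, u -> i / F C0 _: fires at position(s) 6: peetneniip
2. b -> p, d -> t, g -> k, v -> f, z -> s / _ #: no change
3. 0 -> i / C _ C: inserts after position(s) 4: peetineniip
surface: peetineniip


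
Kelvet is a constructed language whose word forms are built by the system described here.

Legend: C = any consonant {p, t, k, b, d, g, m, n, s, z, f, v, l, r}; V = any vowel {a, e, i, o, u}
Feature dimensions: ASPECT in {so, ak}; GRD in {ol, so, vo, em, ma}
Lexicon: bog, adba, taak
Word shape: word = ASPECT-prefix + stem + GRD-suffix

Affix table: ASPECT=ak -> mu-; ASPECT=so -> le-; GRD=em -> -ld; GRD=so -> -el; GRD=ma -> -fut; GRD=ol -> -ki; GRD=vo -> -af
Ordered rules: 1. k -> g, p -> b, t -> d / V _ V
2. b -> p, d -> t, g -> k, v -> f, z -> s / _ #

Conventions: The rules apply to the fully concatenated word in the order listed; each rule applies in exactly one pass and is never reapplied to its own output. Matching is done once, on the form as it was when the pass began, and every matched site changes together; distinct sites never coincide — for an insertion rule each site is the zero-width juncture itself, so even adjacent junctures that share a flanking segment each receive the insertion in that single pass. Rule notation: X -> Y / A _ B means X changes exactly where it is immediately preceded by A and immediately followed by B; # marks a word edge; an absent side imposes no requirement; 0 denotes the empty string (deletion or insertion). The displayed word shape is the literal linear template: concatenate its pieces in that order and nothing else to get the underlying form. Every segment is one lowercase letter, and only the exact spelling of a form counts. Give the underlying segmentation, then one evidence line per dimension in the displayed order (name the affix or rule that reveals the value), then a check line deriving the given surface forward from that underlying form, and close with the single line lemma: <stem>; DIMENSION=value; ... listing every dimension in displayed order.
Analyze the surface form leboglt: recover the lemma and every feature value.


underlying: le-bog-ld
ASPECT=so - signalled by the affix le-
GRD=em - signalled by the affix -ld
check: lebogld -> lebogld -> leboglt
lemma: bog; ASPECT=so; GRD=em


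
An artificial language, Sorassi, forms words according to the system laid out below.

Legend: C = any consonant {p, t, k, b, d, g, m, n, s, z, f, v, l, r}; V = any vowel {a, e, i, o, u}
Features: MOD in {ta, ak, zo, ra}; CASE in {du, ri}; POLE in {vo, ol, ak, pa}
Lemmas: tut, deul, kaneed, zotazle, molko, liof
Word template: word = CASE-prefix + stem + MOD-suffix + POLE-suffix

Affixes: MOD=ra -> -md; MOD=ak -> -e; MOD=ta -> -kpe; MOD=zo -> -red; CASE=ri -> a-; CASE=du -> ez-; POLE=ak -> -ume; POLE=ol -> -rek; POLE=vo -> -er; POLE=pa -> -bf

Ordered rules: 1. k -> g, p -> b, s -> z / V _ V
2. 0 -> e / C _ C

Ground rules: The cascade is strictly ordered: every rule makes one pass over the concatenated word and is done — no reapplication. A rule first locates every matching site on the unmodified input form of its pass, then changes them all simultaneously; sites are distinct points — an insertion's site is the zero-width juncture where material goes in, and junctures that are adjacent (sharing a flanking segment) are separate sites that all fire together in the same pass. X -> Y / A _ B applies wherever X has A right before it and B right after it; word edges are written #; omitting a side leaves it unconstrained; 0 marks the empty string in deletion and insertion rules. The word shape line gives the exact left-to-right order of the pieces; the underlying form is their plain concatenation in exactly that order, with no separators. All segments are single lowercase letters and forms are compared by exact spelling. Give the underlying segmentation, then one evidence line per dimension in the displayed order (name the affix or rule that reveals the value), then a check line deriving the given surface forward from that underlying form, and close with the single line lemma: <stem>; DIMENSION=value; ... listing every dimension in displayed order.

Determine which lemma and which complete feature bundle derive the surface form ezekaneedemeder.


underlying: ez-kaneed-md-er
MOD=ra - signalled by the affix -md
CASE=du - signalled by the affix ez-
POLE=vo - signalled by the affix -er
check: ezkaneedmder -> ezkaneedmder -> ezekaneedemeder
lemma: kaneed; MOD=ra; CASE=du; POLE=vo


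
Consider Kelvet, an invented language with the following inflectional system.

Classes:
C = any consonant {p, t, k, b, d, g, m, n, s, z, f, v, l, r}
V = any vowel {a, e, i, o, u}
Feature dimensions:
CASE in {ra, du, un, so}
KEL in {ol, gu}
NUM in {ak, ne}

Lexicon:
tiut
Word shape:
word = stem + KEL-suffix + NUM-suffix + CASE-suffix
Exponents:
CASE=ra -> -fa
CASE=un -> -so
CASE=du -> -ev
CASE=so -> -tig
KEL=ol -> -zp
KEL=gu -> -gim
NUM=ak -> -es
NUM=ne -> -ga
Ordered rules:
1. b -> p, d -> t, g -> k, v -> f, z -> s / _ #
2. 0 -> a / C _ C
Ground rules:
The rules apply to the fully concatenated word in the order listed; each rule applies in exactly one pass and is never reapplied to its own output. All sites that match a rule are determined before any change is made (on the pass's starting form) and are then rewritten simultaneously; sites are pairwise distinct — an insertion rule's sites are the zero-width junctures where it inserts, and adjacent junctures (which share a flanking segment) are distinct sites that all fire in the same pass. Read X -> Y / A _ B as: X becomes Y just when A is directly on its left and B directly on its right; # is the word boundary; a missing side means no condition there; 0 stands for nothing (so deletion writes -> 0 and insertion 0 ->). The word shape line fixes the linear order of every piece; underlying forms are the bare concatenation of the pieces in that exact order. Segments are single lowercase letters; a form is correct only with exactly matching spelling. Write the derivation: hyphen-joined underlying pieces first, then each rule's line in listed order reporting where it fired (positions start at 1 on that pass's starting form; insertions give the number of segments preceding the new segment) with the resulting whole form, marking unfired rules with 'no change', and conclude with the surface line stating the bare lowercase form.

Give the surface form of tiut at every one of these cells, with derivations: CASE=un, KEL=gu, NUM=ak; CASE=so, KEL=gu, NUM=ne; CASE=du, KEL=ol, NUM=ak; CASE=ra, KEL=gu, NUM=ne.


cell CASE=un, KEL=gu, NUM=ak:
underlying: tiut-gim-es-so
1. b -> p, d -> t, g -> k, v -> f, z -> s / _ #: no change
2. 0 -> a / C _ C: inserts after position(s) 4, 9: tiutagimesaso
surface: tiutagimesaso

cell CASE=so, KEL=gu, NUM=ne:
underlying: tiut-gim-ga-tig
1. b -> p, d -> t, g -> k, v -> f, z -> s / _ #: fires at position(s) 12: tiutgimgatik
2. 0 -> a / C _ C: inserts after position(s) 4, 7: tiutagimagatik
surface: tiutagimagatik

cell CASE=du, KEL=ol, NUM=ak:
underlying: tiut-zp-es-ev
1. b -> p, d -> t, g -> k, v -> f, z -> s / _ #: fires at position(s) 10: tiutzpesef
2. 0 -> a / C _ C: inserts after position(s) 4, 5: tiutazapesef
surface: tiutazapesef

cell CASE=ra, KEL=gu, NUM=ne:
underlying: tiut-gim-ga-fa
1. b -> p, d -> t, g -> k, v -> f, z -> s / _ #: no change
2. 0 -> a / C _ C: inserts after position(s) 4, 7: tiutagimagafa
surface: tiutagimagafa


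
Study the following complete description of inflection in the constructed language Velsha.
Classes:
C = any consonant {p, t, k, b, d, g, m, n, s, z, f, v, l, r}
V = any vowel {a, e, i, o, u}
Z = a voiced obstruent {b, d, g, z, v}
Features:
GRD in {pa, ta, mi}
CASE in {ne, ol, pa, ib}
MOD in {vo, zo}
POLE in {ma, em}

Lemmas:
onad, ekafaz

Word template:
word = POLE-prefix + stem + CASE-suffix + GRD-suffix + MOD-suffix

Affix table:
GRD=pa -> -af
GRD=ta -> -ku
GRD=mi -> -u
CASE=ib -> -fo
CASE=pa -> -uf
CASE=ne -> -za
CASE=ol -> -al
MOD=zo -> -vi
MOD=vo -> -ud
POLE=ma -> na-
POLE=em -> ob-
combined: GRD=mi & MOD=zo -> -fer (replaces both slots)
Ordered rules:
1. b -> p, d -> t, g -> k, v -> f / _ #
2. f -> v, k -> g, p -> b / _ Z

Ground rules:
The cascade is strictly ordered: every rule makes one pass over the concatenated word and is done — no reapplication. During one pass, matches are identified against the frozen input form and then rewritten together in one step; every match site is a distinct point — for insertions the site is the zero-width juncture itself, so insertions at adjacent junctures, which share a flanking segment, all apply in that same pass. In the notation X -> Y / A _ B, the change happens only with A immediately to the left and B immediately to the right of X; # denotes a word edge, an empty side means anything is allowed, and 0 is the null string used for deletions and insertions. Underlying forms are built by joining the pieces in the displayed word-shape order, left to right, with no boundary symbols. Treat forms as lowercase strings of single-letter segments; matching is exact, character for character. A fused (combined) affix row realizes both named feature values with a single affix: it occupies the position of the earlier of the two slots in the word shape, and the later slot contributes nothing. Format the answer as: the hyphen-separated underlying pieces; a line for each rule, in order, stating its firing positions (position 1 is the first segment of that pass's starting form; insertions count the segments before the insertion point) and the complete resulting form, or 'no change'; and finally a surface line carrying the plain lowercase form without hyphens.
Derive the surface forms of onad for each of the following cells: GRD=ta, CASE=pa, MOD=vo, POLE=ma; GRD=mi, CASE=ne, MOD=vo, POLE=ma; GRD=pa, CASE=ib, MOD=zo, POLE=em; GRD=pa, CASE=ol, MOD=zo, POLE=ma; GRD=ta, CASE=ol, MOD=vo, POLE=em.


cell GRD=ta, CASE=pa, MOD=vo, POLE=ma:
underlying: na-onad-uf-ku-ud
1. b -> p, d -> t, g -> k, v -> f / _ #: fires at position(s) 12: naonadufkuut
2. f -> v, k -> g, p -> b / _ Z: no change
surface: naonadufkuut

cell GRD=mi, CASE=ne, MOD=vo, POLE=ma:
underlying: na-onad-za-u-ud
1. b -> p, d -> t, g -> k, v -> f / _ #: fires at position(s) 11: naonadzauut
2. f -> v, k -> g, p -> b / _ Z: no change
surface: naonadzauut

cell GRD=pa, CASE=ib, MOD=zo, POLE=em:
underlying: ob-onad-fo-af-vi
1. b -> p, d -> t, g -> k, v -> f / _ #: no change
2. f -> v, k -> g, p -> b / _ Z: fires at position(s) 10: obonadfoavvi
surface: obonadfoavvi

cell GRD=pa, CASE=ol, MOD=zo, POLE=ma:
underlying: na-onad-al-af-vi
1. b -> p, d -> t, g -> k, v -> f / _ #: no change
2. f -> v, k -> g, p -> b / _ Z: fires at position(s) 10: naonadalavvi
surface: naonadalavvi

cell GRD=ta, CASE=ol, MOD=vo, POLE=em:
underlying: ob-onad-al-ku-ud
1. b -> p, d -> t, g -> k, v -> f / _ #: fires at position(s) 12: obonadalkuut
2. f -> v, k -> g, p -> b / _ Z: no change
surface: obonadalkuut


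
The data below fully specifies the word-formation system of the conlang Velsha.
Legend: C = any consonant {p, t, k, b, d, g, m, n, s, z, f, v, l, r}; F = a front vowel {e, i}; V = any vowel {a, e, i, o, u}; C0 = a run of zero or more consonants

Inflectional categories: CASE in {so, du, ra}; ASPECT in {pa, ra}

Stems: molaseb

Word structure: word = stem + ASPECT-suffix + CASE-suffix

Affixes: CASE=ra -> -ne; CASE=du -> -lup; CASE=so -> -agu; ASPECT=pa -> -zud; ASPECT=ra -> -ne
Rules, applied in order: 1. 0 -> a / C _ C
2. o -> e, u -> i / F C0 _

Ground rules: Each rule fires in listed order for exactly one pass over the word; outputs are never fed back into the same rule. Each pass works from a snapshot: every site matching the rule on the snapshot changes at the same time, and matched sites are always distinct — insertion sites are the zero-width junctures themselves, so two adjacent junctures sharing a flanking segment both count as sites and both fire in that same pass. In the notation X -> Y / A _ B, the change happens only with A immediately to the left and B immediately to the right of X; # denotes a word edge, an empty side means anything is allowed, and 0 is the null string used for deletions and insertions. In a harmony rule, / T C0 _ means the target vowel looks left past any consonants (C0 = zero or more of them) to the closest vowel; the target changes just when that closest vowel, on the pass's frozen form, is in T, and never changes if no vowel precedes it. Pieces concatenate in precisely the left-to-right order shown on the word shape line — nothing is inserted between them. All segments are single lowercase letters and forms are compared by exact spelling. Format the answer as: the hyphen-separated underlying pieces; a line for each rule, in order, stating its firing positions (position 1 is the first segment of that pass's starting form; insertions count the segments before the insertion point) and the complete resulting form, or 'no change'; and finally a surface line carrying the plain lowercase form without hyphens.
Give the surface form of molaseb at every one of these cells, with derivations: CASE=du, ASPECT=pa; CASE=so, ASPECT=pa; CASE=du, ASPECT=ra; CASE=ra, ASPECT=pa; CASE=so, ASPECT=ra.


cell CASE=du, ASPECT=pa:
underlying: molaseb-zud-lup
1. 0 -> a / C _ C: inserts after position(s) 7, 10: molasebazudalup
2. o -> e, u -> i / F C0 _: no change
surface: molasebazudalup

cell CASE=so, ASPECT=pa:
underlying: molaseb-zud-agu
1. 0 -> a / C _ C: inserts after position(s) 7: molasebazudagu
2. o -> e, u -> i / F C0 _: no change
surface: molasebazudagu

cell CASE=du, ASPECT=ra:
underlying: molaseb-ne-lup
1. 0 -> a / C _ C: inserts after position(s) 7: molasebanelup
2. o -> e, u -> i / F C0 _: fires at position(s) 12: molasebanelip
surface: molasebanelip

cell CASE=ra, ASPECT=pa:
underlying: molaseb-zud-ne
1. 0 -> a / C _ C: inserts after position(s) 7, 10: molasebazudane
2. o -> e, u -> i / F C0 _: no change
surface: molasebazudane

cell CASE=so, ASPECT=ra:
underlying: molaseb-ne-agu
1. 0 -> a / C _ C: inserts after position(s) 7: molasebaneagu
2. o -> e, u -> i / F C0 _: no change
surface: molasebaneagu
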